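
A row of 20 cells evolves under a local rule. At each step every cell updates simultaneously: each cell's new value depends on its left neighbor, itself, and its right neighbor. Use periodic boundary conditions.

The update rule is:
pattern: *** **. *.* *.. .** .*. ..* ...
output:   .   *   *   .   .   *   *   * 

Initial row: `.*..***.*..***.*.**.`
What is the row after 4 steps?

*.*..***.*..**.*.**.

step 1: **.*..***.*..****.*.
step 2: .***.*..***.*...****
step 3: *..***.*..***.**...*
step 4: *.*..***.*..**.*.**.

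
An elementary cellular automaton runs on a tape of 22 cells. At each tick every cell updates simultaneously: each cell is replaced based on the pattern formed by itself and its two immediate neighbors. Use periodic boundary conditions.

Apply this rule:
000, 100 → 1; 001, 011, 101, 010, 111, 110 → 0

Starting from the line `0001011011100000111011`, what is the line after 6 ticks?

tick 1: 1100000000011110000000
tick 2: 0011111111000001111110
tick 3: 1000000000111100000001
tick 4: 0111111110000011111100
tick 5: 0000000001111000000011
tick 6: 1111111100000111111000

1111111100000111111000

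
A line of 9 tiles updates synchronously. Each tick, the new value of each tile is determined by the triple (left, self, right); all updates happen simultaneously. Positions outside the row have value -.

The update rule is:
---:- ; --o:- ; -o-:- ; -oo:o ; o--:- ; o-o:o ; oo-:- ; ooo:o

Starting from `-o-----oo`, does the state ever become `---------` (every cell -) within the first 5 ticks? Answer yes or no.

-------o-
---------
all cells are - at tick 2

yes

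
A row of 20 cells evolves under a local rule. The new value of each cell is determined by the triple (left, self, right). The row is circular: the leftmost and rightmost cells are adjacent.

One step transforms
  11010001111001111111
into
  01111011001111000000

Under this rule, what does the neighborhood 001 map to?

1

At position 6 the neighborhood is 001; the next row has 1 there.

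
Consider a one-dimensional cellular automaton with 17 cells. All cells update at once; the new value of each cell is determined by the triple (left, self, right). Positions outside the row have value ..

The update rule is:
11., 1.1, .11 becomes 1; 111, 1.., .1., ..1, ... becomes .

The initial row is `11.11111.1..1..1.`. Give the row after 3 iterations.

iteration 1: 1111...11........
iteration 2: 1..1...11........
iteration 3: .......11........

.......11........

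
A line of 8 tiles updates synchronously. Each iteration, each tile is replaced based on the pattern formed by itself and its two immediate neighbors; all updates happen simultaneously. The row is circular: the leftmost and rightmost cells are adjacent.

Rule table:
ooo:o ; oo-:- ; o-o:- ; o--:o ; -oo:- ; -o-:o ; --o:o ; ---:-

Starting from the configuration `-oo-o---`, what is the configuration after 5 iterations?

o---oo--

iteration 1: o---oo--
iteration 2: oo-o--oo
iteration 3: o--ooo-o
iteration 4: -oo-o---  (repeats iteration 0; period 4)
iteration 5: o---oo--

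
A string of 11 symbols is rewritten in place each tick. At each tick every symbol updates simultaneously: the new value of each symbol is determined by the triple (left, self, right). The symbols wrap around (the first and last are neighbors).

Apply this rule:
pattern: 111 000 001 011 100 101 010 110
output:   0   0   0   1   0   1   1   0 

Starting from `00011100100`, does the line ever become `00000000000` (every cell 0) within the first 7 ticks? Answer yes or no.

00010000100
00010000100  (fixed point — unchanged through tick 7)
tick 7 is 00010000100, still not uniform 0

no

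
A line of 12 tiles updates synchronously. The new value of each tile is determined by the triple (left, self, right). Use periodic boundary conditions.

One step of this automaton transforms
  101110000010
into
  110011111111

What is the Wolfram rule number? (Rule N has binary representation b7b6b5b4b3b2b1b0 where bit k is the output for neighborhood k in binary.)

position 3: 111 → 0  (bit 7 = 0)
position 4: 110 → 1  (bit 6 = 1)
position 1: 101 → 1  (bit 5 = 1)
position 5: 100 → 1  (bit 4 = 1)
position 2: 011 → 0  (bit 3 = 0)
position 0: 010 → 1  (bit 2 = 1)
position 9: 001 → 1  (bit 1 = 1)
position 6: 000 → 1  (bit 0 = 1)
bits b7..b0 = 01110111 = 119

119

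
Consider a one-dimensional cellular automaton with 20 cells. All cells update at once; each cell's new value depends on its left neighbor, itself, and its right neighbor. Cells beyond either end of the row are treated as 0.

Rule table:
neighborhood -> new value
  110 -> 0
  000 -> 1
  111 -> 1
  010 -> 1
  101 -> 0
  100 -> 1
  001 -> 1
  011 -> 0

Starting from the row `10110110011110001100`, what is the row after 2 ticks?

11111110000000101100

tick 1: 10000001101101110011
tick 2: 11111110000000101100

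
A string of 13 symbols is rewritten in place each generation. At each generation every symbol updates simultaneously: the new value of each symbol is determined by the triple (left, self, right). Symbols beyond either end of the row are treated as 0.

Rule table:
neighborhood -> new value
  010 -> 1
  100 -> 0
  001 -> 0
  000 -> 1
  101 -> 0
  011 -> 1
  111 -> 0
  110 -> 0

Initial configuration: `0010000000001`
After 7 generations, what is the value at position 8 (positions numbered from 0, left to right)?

1

1010111111101
1010100000001
1010101111101
1010101000001
1010101011101
1010101010001
1010101010101
position 8 holds 1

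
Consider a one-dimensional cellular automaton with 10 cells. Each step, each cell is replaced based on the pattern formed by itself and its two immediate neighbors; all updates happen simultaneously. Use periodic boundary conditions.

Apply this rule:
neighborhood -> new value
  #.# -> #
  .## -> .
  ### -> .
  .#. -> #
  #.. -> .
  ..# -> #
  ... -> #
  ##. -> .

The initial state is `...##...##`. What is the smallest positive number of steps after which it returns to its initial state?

5

.##...##..
#...##...#
..##...##.
##...##...
...##...##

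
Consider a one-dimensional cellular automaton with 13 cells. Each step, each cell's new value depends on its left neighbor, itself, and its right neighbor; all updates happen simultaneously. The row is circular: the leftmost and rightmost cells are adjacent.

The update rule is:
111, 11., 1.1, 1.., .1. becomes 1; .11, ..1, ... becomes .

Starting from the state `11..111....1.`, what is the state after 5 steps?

.11..111...11
1.11..111...1
11.11..111...
.11.11..111..
..11.11..111.

..11.11..111.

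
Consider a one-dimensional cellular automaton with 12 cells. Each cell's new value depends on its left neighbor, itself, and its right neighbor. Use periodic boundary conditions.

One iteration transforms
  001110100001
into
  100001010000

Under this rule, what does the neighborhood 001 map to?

At position 1 the neighborhood is 001; the next row has 0 there.

0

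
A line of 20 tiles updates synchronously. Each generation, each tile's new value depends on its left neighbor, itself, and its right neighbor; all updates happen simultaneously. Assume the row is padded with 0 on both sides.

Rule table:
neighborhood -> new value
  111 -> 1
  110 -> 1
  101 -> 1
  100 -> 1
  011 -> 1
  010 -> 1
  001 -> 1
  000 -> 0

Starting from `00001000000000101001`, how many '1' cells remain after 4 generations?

00011100000001111111
00111110000011111111
01111111000111111111
11111111101111111111
count of 1: 19

19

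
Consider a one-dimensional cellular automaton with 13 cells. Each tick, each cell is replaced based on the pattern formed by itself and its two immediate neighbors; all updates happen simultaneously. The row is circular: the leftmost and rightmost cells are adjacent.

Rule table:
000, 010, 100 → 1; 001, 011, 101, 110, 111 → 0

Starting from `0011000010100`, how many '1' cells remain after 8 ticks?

1000111010111
0110000010000
0001111011111
1100000000000
0011111111110
1000000000001
0111111111100
0000000000011
count of 1: 2

2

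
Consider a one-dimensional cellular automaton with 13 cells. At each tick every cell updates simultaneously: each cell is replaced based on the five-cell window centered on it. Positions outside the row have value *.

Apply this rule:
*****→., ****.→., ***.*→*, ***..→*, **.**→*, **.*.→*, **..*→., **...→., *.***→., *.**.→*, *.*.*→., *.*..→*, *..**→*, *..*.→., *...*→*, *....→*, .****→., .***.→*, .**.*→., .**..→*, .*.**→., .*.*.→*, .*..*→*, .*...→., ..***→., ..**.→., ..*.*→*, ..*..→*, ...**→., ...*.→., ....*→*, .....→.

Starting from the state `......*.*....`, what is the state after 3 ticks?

.*..*.***.**.
***.*..****.*
..*****...**.

..*****...**.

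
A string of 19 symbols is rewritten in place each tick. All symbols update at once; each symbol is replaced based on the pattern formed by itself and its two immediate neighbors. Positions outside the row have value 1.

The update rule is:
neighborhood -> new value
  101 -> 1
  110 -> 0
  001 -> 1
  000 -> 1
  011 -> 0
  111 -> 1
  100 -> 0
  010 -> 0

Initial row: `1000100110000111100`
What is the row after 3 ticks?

1001100100101001101

tick 1: 0011001000111011001
tick 2: 0100010011010100010
tick 3: 1001100100101001101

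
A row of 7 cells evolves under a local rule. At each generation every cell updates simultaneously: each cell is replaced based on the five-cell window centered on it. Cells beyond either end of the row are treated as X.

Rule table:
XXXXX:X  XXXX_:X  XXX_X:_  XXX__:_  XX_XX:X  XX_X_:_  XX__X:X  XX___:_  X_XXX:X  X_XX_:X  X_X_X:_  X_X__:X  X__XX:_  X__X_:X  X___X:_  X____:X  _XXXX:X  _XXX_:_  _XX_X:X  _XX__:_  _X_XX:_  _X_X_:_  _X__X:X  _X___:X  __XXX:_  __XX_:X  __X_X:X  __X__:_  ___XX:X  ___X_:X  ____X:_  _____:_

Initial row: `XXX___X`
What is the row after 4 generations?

__X_XXX

generation 1: XX___X_
generation 2: X___XX_
generation 3: ___XXXX
generation 4: __X_XXX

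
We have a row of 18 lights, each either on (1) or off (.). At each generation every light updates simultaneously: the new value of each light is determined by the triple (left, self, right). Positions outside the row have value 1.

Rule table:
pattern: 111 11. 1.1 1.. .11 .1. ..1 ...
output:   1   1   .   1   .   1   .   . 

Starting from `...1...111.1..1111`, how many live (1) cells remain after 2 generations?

9

1..11...11.11..111
11..11...1..11..11
count of 1: 9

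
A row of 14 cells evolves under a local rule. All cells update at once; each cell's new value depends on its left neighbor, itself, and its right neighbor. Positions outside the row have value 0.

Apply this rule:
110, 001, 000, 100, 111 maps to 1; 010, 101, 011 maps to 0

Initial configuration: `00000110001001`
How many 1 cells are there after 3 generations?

generation 1: 11111011110110
generation 2: 01111001110011
generation 3: 10111110111101
count of 1: 11

11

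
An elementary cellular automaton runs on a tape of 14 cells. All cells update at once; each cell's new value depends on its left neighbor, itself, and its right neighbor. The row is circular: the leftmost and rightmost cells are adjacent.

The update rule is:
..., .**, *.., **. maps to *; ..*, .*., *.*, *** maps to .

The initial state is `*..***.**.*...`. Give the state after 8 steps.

step 1: .*.*.*.**..**.
step 2: .......***.***
step 3: ******.*.*.*.*
step 4: .....*.......*
step 5: ****..******..
step 6: *..**.*....**.
step 7: .*.**..***.**.
step 8: ...***.*.*.***

...***.*.*.***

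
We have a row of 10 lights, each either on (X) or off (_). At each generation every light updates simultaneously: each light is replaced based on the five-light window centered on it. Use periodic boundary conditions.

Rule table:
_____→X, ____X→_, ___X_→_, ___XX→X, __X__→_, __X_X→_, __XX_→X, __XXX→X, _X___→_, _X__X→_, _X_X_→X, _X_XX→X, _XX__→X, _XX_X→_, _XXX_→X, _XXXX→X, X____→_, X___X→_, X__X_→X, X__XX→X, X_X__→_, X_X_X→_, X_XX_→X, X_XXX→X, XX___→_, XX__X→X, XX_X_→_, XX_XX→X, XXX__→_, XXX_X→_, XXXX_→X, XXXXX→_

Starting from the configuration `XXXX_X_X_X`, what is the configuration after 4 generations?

_XXX_XXX__

generation 1: X_X___X_XX
generation 2: _______XXX
generation 3: __XXX_XXX_
generation 4: _XXX_XXX__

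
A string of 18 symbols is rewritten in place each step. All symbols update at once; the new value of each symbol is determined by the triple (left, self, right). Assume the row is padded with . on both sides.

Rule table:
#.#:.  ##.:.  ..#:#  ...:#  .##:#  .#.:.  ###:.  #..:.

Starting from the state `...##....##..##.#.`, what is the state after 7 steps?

###...####..###..#

step 1: ####..####..##....
step 2: #....##....##..###
step 3: ..####..####..##..
step 4: ###....##....##..#
step 5: #...####..####..#.
step 6: ..###....##....#..
step 7: ###...####..###..#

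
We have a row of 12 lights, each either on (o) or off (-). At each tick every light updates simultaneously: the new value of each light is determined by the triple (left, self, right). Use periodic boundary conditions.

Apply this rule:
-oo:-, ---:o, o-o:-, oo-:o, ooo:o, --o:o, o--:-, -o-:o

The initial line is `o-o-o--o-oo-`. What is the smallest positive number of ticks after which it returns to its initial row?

o-o-o-oo--o-
o-o-o--o-oo-

2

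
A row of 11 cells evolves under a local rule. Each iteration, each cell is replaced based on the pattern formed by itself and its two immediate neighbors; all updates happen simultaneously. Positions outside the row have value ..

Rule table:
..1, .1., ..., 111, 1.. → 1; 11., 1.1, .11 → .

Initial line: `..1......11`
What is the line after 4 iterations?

1..111.1111

111111111..
.1111111.11
1.11111....
1..111.1111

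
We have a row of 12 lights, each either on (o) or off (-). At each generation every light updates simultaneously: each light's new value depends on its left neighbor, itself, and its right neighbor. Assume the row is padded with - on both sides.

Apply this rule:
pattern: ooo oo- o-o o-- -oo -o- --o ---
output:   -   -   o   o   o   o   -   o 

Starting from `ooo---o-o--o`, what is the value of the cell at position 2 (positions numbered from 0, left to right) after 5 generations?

generation 1: o--oo-oooo-o
generation 2: oo-o-oo---oo
generation 3: o-oooo-oo-o-
generation 4: ooo---oo-ooo
generation 5: o--oo-o-oo--
position 2 holds -

-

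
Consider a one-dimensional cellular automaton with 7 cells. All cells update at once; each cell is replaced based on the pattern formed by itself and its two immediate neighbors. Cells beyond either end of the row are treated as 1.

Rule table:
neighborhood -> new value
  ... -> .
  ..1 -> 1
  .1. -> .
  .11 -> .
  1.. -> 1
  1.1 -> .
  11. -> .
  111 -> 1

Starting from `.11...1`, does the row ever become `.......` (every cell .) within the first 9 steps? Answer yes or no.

yes

...1.1.
1.1....
...1..1
1.1.11.
.......
all cells are . at step 5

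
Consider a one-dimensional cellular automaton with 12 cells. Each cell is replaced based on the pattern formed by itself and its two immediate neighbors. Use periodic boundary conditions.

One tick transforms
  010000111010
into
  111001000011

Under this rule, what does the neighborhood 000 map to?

0

At position 3 the neighborhood is 000; the next row has 0 there.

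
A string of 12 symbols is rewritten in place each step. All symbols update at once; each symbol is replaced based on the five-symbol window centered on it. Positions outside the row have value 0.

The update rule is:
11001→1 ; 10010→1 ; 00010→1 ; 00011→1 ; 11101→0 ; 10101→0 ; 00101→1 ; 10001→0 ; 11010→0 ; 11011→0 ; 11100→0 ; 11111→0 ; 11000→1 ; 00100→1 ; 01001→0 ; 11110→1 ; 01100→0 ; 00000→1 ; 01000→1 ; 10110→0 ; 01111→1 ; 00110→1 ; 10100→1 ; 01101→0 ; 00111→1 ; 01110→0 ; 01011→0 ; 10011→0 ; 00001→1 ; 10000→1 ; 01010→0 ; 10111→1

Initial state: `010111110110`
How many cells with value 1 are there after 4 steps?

7

110110100001
100000111111
111111110010
110000101111
count of 1: 7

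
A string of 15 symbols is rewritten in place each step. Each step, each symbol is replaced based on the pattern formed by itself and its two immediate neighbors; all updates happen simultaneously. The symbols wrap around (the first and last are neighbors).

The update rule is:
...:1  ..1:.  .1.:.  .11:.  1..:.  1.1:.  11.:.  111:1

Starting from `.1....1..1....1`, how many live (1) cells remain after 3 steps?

step 1: ...11......11..
step 2: 11....1111....1
step 3: 1..11..11..11..
count of 1: 7

7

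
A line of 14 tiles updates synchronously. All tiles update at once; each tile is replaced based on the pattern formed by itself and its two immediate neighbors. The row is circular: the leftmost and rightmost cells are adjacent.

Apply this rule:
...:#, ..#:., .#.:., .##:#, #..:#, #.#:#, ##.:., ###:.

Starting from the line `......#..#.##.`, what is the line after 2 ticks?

#####..#..##.#
.....#..#.#.##

.....#..#.#.##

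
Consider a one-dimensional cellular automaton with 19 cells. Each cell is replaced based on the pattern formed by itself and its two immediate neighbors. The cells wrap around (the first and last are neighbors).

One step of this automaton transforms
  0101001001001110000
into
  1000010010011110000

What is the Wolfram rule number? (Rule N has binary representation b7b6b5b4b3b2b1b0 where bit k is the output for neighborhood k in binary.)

position 13: 111 → 1  (bit 7 = 1)
position 14: 110 → 1  (bit 6 = 1)
position 2: 101 → 0  (bit 5 = 0)
position 4: 100 → 0  (bit 4 = 0)
position 12: 011 → 1  (bit 3 = 1)
position 1: 010 → 0  (bit 2 = 0)
position 0: 001 → 1  (bit 1 = 1)
position 16: 000 → 0  (bit 0 = 0)
bits b7..b0 = 11001010 = 202

202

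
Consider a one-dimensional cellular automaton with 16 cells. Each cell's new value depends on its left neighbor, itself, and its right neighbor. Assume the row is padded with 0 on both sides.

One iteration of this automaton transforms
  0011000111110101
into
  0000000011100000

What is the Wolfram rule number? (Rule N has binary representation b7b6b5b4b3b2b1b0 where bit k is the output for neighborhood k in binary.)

position 8: 111 → 1  (bit 7 = 1)
position 3: 110 → 0  (bit 6 = 0)
position 12: 101 → 0  (bit 5 = 0)
position 4: 100 → 0  (bit 4 = 0)
position 2: 011 → 0  (bit 3 = 0)
position 13: 010 → 0  (bit 2 = 0)
position 1: 001 → 0  (bit 1 = 0)
position 0: 000 → 0  (bit 0 = 0)
bits b7..b0 = 10000000 = 128

128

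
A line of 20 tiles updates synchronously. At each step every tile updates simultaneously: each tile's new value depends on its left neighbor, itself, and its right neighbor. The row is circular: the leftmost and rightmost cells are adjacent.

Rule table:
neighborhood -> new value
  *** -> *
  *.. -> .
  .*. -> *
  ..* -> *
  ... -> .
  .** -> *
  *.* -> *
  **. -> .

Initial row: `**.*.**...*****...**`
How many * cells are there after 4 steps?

13

step 1: *.****...*****...***
step 2: .****...*****...****
step 3: ****...*****...****.
step 4: ***...*****...****.*
count of *: 13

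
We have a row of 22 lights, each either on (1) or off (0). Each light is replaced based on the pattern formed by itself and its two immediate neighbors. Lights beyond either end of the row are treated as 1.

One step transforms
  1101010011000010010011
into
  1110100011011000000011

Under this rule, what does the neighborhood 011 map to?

1

At position 8 the neighborhood is 011; the next row has 1 there.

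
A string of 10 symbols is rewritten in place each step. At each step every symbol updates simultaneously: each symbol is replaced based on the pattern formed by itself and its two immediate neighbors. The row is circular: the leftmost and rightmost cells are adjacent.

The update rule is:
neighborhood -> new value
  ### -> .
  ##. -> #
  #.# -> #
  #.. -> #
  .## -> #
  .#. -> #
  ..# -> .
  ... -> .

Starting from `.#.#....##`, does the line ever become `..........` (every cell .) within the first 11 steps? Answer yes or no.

#####...##
....##..#.
....###.##
#...#.####
##..###...
###.#.##..
#.#######.
###.....##
..##....#.
..###...##
#.#.##..##
step 11 is #.#.##..##, still not uniform .

no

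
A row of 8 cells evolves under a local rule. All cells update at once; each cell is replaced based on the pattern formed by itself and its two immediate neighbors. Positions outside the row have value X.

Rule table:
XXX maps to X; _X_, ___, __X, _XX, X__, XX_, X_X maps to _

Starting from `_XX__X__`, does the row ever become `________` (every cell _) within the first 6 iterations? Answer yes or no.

yes

iteration 1: ________
all cells are _ at iteration 1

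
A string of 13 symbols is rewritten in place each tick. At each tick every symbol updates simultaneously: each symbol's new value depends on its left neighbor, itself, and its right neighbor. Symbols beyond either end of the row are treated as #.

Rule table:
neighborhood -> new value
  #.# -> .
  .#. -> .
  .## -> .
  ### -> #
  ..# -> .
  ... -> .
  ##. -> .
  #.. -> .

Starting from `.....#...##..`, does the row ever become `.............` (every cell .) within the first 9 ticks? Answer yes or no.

.............
all cells are . at tick 1

yes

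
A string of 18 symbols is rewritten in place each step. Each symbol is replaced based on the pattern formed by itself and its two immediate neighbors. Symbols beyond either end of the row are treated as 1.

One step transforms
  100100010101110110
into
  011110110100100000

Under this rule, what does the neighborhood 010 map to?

1

At position 3 the neighborhood is 010; the next row has 1 there.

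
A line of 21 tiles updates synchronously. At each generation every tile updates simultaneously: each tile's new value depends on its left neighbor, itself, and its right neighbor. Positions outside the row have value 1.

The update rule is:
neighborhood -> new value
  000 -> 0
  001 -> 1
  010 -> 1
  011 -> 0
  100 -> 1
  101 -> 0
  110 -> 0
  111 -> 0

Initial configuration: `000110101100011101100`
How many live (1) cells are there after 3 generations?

generation 1: 101000100010100000011
generation 2: 001101110110110000100
generation 3: 110000000000001001111
count of 1: 7

7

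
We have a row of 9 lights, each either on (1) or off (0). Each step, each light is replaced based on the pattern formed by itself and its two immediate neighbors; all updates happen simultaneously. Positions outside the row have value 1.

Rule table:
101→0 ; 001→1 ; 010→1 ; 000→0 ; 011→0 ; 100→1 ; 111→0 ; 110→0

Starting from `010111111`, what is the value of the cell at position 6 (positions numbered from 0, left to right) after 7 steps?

010000000
011000001
000100010
101110110
000000000
100000001
010000010
position 6 holds 0

0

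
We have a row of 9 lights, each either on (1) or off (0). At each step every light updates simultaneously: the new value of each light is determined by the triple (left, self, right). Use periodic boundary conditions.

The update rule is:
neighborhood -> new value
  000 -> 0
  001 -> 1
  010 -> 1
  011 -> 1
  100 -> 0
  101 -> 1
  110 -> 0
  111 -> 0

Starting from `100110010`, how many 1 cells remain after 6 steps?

step 1: 101100111
step 2: 011001100
step 3: 110011000
step 4: 100110001
step 5: 001100011
step 6: 011000110
count of 1: 4

4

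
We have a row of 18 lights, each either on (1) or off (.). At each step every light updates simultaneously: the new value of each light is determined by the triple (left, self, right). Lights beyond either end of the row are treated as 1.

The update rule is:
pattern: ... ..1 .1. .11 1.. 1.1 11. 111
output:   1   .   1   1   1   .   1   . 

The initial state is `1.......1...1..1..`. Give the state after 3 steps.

11111.1.1.1.11.11.

step 1: 1111111.111.11.11.
step 2: ......1.1.1.11.11.
step 3: 11111.1.1.1.11.11.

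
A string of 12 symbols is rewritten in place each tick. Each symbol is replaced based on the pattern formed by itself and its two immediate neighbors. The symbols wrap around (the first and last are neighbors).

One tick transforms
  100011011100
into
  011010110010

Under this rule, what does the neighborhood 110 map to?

At position 5 the neighborhood is 110; the next row has 0 there.

0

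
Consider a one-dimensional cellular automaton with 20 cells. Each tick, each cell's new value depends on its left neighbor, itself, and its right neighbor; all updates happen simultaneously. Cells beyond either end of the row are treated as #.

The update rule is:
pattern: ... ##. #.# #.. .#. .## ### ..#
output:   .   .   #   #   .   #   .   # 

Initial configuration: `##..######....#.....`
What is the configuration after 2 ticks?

..###.....#..#.#...#
###..#...#.##.#.#.##

###..#...#.##.#.#.##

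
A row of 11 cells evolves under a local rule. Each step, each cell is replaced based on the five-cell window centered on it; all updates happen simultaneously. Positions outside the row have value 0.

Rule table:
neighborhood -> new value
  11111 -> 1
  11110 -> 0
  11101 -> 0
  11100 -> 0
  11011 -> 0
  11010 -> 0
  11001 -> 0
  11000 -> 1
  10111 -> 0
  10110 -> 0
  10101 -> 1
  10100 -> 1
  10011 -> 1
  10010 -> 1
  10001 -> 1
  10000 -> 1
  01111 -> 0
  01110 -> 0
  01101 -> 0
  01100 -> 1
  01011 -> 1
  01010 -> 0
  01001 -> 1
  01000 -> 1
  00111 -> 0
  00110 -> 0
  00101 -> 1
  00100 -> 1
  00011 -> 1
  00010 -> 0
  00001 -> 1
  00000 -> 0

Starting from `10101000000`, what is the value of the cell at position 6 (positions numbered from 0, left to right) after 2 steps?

0

step 1: 10101110000
step 2: 10110001100
position 6 holds 0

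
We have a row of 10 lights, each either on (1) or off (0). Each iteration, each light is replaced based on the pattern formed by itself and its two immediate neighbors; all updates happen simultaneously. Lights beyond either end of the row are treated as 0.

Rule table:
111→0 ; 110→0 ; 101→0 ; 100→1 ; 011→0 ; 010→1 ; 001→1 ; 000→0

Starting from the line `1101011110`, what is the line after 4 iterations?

1110110110

0001000001
0011100011
0100010100
1110110110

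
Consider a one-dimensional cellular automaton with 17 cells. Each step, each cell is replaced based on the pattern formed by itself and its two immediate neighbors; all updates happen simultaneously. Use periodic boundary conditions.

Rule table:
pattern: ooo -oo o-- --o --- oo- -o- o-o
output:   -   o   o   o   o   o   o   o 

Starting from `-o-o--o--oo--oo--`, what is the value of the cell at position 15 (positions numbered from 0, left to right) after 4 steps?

ooooooooooooooooo
-----------------
ooooooooooooooooo  (repeats step 1; period 2)
step 4: -----------------
position 15 holds -

-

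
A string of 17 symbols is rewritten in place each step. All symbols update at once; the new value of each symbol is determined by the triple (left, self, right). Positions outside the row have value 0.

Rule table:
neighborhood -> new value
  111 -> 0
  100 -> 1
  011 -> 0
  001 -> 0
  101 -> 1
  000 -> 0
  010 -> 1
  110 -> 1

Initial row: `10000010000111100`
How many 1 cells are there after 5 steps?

5

11000011000000110
01100001100000011
00110000110000001
00011000011000001
00001100001100001
count of 1: 5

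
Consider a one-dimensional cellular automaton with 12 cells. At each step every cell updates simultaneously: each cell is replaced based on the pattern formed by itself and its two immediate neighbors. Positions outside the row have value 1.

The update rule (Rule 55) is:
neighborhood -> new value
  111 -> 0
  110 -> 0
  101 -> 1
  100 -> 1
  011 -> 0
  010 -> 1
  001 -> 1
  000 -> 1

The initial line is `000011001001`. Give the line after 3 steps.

111100111110

step 1: 111100111110
step 2: 000011000001
step 3: 111100111110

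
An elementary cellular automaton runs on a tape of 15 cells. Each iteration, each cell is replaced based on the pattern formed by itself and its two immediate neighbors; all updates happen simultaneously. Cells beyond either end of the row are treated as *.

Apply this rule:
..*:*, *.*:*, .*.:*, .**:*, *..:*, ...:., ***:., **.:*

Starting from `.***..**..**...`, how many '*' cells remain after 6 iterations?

**.**********.*
.***........***
**.**......**..
.*****....*****
**...**..**....
.**.********..*
count of *: 11

11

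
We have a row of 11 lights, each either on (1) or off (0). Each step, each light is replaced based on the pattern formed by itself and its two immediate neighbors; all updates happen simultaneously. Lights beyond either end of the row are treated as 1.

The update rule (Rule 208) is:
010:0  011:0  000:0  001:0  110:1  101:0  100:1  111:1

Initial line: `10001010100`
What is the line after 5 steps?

step 1: 11000000010
step 2: 11100000000
step 3: 11110000000
step 4: 11111000000
step 5: 11111100000

11111100000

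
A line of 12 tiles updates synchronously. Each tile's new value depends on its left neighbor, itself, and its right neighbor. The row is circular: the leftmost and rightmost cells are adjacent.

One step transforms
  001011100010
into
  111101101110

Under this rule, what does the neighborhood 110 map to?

1

At position 6 the neighborhood is 110; the next row has 1 there.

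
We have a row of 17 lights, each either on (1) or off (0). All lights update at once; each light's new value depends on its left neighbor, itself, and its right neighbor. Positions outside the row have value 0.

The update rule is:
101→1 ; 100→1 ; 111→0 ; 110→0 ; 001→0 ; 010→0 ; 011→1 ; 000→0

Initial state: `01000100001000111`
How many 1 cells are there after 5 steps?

00100010000100100
00010001000010010
00001000100001001
00000100010000100
00000010001000010
count of 1: 3

3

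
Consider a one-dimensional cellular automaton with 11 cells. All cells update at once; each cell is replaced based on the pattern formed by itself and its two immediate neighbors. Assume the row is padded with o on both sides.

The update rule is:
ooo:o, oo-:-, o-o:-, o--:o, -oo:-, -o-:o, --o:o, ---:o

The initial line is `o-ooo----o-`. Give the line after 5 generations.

o-oooooooo-

---o-ooooo-
oooo--ooo--
ooo-oo-o-oo
oo-----o--o
o-oooooooo-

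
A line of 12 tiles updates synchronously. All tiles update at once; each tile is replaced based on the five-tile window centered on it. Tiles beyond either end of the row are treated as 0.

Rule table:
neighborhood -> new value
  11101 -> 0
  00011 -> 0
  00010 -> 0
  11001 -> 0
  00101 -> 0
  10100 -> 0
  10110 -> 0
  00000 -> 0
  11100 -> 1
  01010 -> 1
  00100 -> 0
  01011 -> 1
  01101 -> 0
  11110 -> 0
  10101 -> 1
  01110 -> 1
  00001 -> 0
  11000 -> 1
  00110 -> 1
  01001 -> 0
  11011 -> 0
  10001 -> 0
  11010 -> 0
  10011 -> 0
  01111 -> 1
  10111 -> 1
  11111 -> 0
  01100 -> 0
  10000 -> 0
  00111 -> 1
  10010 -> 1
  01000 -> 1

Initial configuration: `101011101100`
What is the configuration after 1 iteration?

011111000010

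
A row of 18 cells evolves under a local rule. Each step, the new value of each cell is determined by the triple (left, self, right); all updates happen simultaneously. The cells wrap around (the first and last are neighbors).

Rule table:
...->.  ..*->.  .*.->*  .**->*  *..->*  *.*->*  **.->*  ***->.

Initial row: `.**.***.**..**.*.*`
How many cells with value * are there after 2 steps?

*****.*****.******
....***...***.....
count of *: 6

6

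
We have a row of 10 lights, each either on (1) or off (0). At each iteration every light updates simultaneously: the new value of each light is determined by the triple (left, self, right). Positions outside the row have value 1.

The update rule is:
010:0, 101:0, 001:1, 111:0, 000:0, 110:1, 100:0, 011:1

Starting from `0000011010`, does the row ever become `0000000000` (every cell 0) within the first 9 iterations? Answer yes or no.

no

iteration 1: 0000111000
iteration 2: 0001101001
iteration 3: 0011100011
iteration 4: 0110100110
iteration 5: 0110001110
iteration 6: 0110011010
iteration 7: 0110111000
iteration 8: 0110101001
iteration 9: 0110000011
iteration 9 is 0110000011, still not uniform 0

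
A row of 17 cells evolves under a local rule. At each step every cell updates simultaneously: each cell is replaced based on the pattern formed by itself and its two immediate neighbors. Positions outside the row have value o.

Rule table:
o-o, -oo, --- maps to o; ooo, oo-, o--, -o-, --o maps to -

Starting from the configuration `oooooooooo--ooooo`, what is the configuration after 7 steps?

-o---o-------o-oo

------------o----
-oooooooooo---oo-
oo----------o-o-o
---oooooooo--o-oo
-o-o----------oo-
o-o--oooooooo-o-o
-o---o-------o-oo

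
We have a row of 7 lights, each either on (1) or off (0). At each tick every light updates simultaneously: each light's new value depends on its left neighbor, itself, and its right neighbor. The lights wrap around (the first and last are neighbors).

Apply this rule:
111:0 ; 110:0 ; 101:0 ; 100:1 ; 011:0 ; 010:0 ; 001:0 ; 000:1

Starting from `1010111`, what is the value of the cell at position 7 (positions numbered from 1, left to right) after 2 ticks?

0000000
1111111
position 7 holds 1

1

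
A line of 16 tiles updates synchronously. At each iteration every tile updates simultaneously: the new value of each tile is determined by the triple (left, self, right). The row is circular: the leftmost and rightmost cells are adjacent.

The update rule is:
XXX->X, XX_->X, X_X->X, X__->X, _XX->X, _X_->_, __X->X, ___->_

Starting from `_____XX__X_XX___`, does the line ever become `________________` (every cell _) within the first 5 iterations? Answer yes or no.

____XXXXX_XXXX__
___XXXXXXXXXXXX_
__XXXXXXXXXXXXXX
XXXXXXXXXXXXXXXX
XXXXXXXXXXXXXXXX
iteration 5 is XXXXXXXXXXXXXXXX, still not uniform _

no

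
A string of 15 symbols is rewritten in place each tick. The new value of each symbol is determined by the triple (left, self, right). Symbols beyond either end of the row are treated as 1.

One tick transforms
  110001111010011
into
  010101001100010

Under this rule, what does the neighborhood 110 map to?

1

At position 1 the neighborhood is 110; the next row has 1 there.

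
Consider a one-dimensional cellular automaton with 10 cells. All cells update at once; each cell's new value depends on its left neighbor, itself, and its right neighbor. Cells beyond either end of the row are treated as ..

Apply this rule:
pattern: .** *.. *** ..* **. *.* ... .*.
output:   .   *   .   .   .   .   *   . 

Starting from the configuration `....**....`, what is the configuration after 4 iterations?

..**......

iteration 1: ***...****
iteration 2: ...**.....
iteration 3: **...*****
iteration 4: ..**......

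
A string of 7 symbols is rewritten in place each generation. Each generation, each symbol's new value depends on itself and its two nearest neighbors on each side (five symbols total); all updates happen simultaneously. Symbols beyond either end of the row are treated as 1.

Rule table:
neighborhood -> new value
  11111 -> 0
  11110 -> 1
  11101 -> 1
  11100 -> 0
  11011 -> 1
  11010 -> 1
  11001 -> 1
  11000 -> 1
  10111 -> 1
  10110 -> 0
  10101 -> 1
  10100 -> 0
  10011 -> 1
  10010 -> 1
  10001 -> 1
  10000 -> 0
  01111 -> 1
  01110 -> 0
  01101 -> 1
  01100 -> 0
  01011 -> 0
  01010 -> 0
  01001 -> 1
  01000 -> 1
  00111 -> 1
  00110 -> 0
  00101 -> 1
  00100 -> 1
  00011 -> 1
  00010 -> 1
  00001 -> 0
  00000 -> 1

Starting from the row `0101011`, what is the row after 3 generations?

1101011
1111011
0011111

0011111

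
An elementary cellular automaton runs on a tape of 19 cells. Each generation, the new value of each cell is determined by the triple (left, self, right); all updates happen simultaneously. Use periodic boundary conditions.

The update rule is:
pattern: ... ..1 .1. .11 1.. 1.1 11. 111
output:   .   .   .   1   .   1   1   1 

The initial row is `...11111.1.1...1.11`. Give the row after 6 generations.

...1111111......111

...111111.1.....111
...1111111......111
...1111111......111  (fixed point — unchanged through generation 6)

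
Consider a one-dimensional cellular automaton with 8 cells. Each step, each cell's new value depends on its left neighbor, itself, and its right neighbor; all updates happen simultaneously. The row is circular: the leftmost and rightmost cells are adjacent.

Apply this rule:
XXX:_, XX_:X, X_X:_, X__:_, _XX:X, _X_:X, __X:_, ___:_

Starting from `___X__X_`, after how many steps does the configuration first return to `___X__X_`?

step 1: ___X__X_

1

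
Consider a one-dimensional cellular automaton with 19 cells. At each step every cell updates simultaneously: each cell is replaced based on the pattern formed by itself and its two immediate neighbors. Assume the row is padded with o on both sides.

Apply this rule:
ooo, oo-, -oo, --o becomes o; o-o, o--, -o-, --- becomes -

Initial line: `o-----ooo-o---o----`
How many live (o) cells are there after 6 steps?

step 1: o----oooo----o----o
step 2: o---ooooo---o----oo
step 3: o--oooooo--o----ooo
step 4: o-ooooooo-o----oooo
step 5: o-ooooooo-----ooooo
step 6: o-ooooooo----oooooo
count of o: 14

14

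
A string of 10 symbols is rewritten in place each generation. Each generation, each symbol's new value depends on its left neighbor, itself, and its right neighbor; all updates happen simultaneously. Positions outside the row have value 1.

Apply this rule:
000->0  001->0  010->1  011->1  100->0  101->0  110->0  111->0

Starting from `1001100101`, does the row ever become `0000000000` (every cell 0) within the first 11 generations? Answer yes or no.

0001000101
0001000101  (fixed point — unchanged through generation 11)
generation 11 is 0001000101, still not uniform 0

no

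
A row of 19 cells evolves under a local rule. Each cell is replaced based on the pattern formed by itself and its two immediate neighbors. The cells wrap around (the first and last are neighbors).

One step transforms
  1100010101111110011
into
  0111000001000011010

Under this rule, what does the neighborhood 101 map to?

0

At position 6 the neighborhood is 101; the next row has 0 there.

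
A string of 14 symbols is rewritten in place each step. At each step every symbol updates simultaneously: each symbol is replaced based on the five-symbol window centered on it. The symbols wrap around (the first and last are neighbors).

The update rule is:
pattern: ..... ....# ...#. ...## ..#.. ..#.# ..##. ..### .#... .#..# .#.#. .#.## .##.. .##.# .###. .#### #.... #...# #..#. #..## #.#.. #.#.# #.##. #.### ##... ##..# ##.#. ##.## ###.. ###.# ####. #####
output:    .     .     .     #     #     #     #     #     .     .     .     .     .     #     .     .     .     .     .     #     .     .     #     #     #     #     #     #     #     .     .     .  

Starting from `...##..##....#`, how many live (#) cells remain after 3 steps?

5

..##.###.#...#
.#####..#....#
.#...##.#....#
count of #: 5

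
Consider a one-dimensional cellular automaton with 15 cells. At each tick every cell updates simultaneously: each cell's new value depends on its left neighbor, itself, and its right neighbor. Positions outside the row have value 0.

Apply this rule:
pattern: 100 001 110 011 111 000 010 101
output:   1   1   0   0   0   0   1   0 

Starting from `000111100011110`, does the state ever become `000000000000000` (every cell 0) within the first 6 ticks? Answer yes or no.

001000010100001
011100110110011
100011000001100
110100100010010
000111110111111
001000000000000
tick 6 is 001000000000000, still not uniform 0

no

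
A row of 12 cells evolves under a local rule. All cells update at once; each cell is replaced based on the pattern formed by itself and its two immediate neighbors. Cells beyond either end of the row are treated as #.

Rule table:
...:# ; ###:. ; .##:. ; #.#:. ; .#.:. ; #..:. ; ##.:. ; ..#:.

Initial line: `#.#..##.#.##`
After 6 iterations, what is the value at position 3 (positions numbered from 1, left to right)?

............
.##########.
............  (repeats iteration 1; period 2)
iteration 6: .##########.
position 3 holds #

#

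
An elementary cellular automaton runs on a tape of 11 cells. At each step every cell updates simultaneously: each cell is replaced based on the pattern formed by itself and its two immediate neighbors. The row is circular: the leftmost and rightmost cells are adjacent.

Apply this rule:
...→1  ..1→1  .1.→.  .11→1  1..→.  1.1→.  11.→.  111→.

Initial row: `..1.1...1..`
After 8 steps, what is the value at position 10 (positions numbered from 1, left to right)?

1

11....11..1
...1111..11
.111....11.
11...1111..
1..111....1
..11...1111
.11..111...
11..11...11
position 10 holds 1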